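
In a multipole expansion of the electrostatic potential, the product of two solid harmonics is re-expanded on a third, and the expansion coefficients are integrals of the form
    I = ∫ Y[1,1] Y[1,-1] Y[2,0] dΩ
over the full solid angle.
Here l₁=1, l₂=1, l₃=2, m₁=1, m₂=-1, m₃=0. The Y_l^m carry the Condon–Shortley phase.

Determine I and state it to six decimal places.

0.126157

Checks pass: Σm=0; 4 even; l₃=2∈[0,2].
(2·1+1)(2·1+1)(2·2+1) = 45
Δ: 0! 2! 2! / 5! → 1/30
sum: t=0:+1/1 = 1/1
3j²(1 1 2; 0 0 0) = Δ·Π!·Σ² = 2/15  (sign +1)
sum: t=0:+1/4 = 1/4
3j²(1 1 2; 1 -1 0) = Δ·Π!·Σ² = 1/30  (sign +1)
combine: 4πI² = 45·2/15·1/30 = 1/5
take √, sign +1: I = 0.12615663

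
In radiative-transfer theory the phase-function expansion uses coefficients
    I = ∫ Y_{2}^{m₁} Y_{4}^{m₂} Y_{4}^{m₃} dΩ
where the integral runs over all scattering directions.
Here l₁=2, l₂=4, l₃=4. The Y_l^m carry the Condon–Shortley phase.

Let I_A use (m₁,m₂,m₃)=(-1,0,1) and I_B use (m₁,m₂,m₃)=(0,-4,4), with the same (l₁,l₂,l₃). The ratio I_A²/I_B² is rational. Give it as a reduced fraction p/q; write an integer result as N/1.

Same 2,4,4: normalisation and zero-m 3j drop out of the ratio.
A: Δ: 2! 2! 6! / 11! → 1/13860; sum: t=1:−1/72 t=2:+1/96 = -1/288; 3j²(2 4 4; -1 0 1) = Δ·Π!·Σ² = 1/462  (sign +1)
B: Δ: 2! 2! 6! / 11! → 1/13860; sum: t=0:+1/2880 = 1/2880; 3j²(2 4 4; 0 -4 4) = Δ·Π!·Σ² = 28/495  (sign +1)
I_A²/I_B² = (1/462)/(28/495) = 15/392

15/392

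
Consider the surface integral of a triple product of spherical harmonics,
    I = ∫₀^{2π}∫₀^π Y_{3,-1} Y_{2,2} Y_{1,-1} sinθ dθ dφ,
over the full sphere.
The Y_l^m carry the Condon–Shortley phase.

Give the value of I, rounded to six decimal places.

Rules hold: Σm=0, L=6 even, 1≤1≤5.
N = 7·5·3 = 105
Δ = 4!·2!·0!/7! = 1/105
Racah Σ t=2..2: t=2:+1/4 = 1/4
⇒ 3j(3 2 1; 0 0 0)² = 3/35, sgn -1
Racah Σ t=4..4: t=4:+1/48 = 1/48
⇒ 3j(3 2 1; -1 2 -1)² = 1/105, sgn +1
4πI² = N·(3j₀)²·(3jₘ)² = 3/35
I = -1·√(0.0857143/4π) = -0.08258890

-0.082589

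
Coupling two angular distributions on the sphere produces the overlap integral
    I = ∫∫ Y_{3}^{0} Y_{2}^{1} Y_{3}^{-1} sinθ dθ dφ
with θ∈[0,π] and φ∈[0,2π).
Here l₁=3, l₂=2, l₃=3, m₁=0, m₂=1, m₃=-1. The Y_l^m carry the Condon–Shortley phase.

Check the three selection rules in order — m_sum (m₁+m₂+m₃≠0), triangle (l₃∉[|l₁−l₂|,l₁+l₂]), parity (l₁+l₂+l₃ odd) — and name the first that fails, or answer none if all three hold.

none

m₁+m₂+m₃ = 0 + 1 − 1 = 0  ✓
triangle: |3−2|=1 ≤ l₃=3 ≤ 3+2=5  ✓
parity: l₁+l₂+l₃ = 8 is even  ✓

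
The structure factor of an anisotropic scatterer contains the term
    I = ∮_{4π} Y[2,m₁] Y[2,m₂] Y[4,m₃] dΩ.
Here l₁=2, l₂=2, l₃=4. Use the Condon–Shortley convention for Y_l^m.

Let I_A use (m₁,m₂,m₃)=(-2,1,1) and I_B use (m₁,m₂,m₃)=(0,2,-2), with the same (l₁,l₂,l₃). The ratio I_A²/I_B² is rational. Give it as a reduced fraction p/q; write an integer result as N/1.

Shared (l₁,l₂,l₃)=(2,2,4): N and (l;000)² cancel in I_A²/I_B².
A: Δ = 0!·4!·4!/9! = 1/630; Racah Σ t=0..0: t=0:+1/144 = 1/144; ⇒ 3j(2 2 4; -2 1 1)² = 1/126, sgn -1
B: Δ = 0!·4!·4!/9! = 1/630; Racah Σ t=0..0: t=0:+1/96 = 1/96; ⇒ 3j(2 2 4; 0 2 -2)² = 1/42, sgn +1
I_A²/I_B² = (1/126)/(1/42) = 1/3

1/3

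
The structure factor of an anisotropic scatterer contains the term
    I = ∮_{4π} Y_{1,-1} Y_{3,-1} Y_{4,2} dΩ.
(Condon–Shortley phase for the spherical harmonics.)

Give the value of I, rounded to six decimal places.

0.238414

Rules hold: Σm=0, L=8 even, 2≤4≤4.
N = 3·7·9 = 189
Δ = 0!·2!·6!/9! = 1/252
Racah Σ t=0..0: t=0:+1/36 = 1/36
⇒ 3j(1 3 4; 0 0 0)² = 4/63, sgn +1
Racah Σ t=0..0: t=0:+1/96 = 1/96
⇒ 3j(1 3 4; -1 -1 2)² = 5/84, sgn +1
4πI² = N·(3j₀)²·(3jₘ)² = 5/7
I = +1·√(0.714286/4π) = 0.23841361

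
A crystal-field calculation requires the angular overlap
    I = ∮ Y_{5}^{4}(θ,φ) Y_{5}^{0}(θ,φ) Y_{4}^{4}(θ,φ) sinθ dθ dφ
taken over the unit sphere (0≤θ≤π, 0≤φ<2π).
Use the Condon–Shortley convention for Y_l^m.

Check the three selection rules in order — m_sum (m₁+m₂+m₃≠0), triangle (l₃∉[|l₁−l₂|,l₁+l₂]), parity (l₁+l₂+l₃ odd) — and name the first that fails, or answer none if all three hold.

m_sum

Σmᵢ = 8  ✗
l₃∈[|l₁−l₂|,l₁+l₂]=[0,10], have l₃=4
Σlᵢ = 14 ⇒ even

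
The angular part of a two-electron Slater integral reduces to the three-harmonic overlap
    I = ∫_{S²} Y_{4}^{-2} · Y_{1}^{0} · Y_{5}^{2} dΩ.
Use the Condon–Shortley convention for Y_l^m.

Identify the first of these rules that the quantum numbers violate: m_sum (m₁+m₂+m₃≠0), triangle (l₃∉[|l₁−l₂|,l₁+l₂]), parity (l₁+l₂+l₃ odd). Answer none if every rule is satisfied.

none

m₁+m₂+m₃ = -2 + 0 + 2 = 0  ✓
triangle: |4−1|=3 ≤ l₃=5 ≤ 4+1=5  ✓
parity: l₁+l₂+l₃ = 10 is even  ✓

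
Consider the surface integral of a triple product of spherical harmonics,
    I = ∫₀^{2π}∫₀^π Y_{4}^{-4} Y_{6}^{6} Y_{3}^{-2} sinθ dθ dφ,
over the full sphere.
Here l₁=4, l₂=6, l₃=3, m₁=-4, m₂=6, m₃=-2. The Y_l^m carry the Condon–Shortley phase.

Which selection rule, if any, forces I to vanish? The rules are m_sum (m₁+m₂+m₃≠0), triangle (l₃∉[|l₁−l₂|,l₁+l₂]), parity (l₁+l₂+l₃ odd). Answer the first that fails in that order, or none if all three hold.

azimuthal sum: -4 + 6 − 2 = 0  ✓
2 ≤ 3 ≤ 10 (triangle on l)  ✓
L = 4 + 6 + 3 = 13 (odd)  ✗

parity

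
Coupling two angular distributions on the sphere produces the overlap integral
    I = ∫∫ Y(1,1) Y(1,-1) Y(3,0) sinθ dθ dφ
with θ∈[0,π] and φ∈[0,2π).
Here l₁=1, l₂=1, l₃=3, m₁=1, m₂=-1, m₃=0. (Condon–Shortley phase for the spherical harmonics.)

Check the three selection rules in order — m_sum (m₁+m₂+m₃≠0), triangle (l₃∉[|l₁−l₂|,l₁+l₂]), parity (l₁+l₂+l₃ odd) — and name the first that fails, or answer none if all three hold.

triangle

azimuthal sum: 1 − 1 + 0 = 0  ✓
0 ≤ 3 ≤ 2 (triangle on l)  ✗
L = 1 + 1 + 3 = 5 (odd)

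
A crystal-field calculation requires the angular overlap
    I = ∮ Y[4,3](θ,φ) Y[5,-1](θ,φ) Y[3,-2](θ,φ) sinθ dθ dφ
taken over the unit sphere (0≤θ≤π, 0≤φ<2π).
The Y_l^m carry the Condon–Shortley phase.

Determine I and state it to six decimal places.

0.160929

Rules hold: Σm=0, L=12 even, 1≤3≤9.
N = 9·11·7 = 693
Δ = 6!·2!·4!/13! = 1/180180
Racah Σ t=2..4: t=2:+1/576 t=3:−1/144 t=4:+1/576 = -1/288
⇒ 3j(4 5 3; 0 0 0)² = 20/1001, sgn +1
Racah Σ t=0..1: t=0:+1/17280 t=1:−1/1440 = -11/17280
⇒ 3j(4 5 3; 3 -1 -2)² = 11/468, sgn +1
4πI² = N·(3j₀)²·(3jₘ)² = 55/169
I = +1·√(0.325444/4π) = 0.16092854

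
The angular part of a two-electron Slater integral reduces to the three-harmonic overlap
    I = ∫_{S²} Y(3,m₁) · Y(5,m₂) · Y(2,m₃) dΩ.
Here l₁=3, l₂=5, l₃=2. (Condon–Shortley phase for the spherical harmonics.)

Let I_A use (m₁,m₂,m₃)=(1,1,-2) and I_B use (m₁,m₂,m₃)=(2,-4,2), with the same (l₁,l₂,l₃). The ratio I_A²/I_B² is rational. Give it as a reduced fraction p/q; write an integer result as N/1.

5/42

Same 3,5,2: normalisation and zero-m 3j drop out of the ratio.
A: Δ: 6! 0! 4! / 11! → 1/2310; sum: t=2:+1/1152 = 1/1152; 3j²(3 5 2; 1 1 -2) = Δ·Π!·Σ² = 1/154  (sign +1)
B: Δ: 6! 0! 4! / 11! → 1/2310; sum: t=1:−1/2880 = -1/2880; 3j²(3 5 2; 2 -4 2) = Δ·Π!·Σ² = 3/55  (sign -1)
I_A²/I_B² = (1/154)/(3/55) = 5/42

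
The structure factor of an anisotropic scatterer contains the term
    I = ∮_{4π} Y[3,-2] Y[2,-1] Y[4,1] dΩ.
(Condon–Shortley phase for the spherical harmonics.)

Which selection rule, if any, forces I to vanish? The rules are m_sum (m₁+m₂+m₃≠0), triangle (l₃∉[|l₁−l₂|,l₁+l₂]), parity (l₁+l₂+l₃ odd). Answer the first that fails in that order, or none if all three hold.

m_sum

Σmᵢ = -2  ✗
l₃∈[|l₁−l₂|,l₁+l₂]=[1,5], have l₃=4
Σlᵢ = 9 ⇒ odd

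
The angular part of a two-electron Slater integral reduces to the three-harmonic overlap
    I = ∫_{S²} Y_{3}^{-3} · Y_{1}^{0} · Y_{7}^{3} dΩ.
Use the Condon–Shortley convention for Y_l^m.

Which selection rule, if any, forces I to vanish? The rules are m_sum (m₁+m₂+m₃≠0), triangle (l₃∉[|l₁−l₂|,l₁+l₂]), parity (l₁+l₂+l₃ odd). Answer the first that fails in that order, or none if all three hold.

Σmᵢ = 0  ✓
l₃∈[|l₁−l₂|,l₁+l₂]=[2,4], have l₃=7  ✗
Σlᵢ = 11 ⇒ odd

triangle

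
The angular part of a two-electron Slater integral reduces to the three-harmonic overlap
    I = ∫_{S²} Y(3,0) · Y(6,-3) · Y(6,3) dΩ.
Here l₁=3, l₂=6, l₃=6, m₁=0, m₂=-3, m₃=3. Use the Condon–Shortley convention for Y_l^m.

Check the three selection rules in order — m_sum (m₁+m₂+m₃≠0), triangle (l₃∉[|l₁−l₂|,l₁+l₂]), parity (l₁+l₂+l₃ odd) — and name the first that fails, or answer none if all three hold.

parity

Σmᵢ = 0  ✓
l₃∈[|l₁−l₂|,l₁+l₂]=[3,9], have l₃=6  ✓
Σlᵢ = 15 ⇒ odd  ✗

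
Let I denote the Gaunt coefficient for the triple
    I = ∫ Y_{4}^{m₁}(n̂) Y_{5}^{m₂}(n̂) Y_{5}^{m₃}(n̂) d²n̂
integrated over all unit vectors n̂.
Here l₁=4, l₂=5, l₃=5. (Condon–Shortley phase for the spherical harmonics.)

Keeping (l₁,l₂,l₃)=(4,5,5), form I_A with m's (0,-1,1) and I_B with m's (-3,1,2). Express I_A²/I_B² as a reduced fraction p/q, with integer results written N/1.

Shared (l₁,l₂,l₃)=(4,5,5): N and (l;000)² cancel in I_A²/I_B².
A: Δ = 4!·4!·6!/15! = 1/3153150; Racah Σ t=0..4: t=0:+1/27648 t=1:−1/1296 t=2:+1/768 t=3:−1/4320 t=4:+1/414720 = 7/20736; ⇒ 3j(4 5 5; 0 -1 1)² = 8/1287, sgn +1
B: Δ = 4!·4!·6!/15! = 1/3153150; Racah Σ t=3..4: t=3:−1/5184 t=4:+1/6912 = -1/20736; ⇒ 3j(4 5 5; -3 1 2)² = 5/2574, sgn +1
I_A²/I_B² = (8/1287)/(5/2574) = 16/5

16/5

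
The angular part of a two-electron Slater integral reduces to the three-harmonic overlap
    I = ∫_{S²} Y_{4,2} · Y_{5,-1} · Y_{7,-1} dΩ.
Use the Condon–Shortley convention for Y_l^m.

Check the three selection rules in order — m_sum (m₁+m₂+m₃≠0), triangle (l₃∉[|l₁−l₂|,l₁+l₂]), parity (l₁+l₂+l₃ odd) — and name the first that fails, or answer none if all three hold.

none

azimuthal sum: 2 − 1 − 1 = 0  ✓
1 ≤ 7 ≤ 9 (triangle on l)  ✓
L = 4 + 5 + 7 = 16 (even)  ✓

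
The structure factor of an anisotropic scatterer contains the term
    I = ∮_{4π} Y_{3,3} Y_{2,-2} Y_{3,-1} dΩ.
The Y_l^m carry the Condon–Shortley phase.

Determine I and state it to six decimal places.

Checks pass: Σm=0; 8 even; l₃=3∈[1,5].
(2·3+1)(2·2+1)(2·3+1) = 245
Δ: 2! 4! 2! / 9! → 1/3780
sum: t=0:+1/24 t=1:−1/4 t=2:+1/24 = -1/6
3j²(3 2 3; 0 0 0) = Δ·Π!·Σ² = 4/105  (sign +1)
sum: t=0:+1/96 = 1/96
3j²(3 2 3; 3 -2 -1) = Δ·Π!·Σ² = 1/42  (sign +1)
combine: 4πI² = 245·4/105·1/42 = 2/9
take √, sign +1: I = 0.13298076

0.132981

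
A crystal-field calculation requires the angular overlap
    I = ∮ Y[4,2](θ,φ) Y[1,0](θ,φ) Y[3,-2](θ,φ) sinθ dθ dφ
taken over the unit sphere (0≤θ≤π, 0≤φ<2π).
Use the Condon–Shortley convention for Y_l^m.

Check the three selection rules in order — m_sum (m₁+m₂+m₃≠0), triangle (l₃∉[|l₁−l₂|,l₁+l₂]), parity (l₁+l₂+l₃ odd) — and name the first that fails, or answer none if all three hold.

azimuthal sum: 2 + 0 − 2 = 0  ✓
3 ≤ 3 ≤ 5 (triangle on l)  ✓
L = 4 + 1 + 3 = 8 (even)  ✓

none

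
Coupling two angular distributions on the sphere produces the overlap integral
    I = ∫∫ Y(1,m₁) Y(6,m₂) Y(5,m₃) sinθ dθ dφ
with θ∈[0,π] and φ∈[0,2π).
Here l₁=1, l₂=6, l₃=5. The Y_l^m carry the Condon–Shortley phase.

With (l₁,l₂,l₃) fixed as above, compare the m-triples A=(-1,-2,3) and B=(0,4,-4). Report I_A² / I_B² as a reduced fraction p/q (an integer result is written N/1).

Shared (l₁,l₂,l₃)=(1,6,5): N and (l;000)² cancel in I_A²/I_B².
A: Δ = 2!·0!·10!/13! = 1/858; Racah Σ t=2..2: t=2:+1/161280 = 1/161280; ⇒ 3j(1 6 5; -1 -2 3)² = 1/143, sgn +1
B: Δ = 2!·0!·10!/13! = 1/858; Racah Σ t=1..1: t=1:−1/362880 = -1/362880; ⇒ 3j(1 6 5; 0 4 -4)² = 10/429, sgn +1
I_A²/I_B² = (1/143)/(10/429) = 3/10

3/10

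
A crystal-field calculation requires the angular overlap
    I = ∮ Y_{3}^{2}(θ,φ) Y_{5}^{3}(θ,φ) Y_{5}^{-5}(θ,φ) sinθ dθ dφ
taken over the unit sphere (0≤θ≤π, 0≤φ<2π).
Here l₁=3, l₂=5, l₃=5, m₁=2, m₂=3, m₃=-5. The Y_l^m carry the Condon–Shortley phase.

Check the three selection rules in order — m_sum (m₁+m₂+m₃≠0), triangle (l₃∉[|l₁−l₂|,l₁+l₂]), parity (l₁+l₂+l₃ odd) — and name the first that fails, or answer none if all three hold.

parity

Σmᵢ = 0  ✓
l₃∈[|l₁−l₂|,l₁+l₂]=[2,8], have l₃=5  ✓
Σlᵢ = 13 ⇒ odd  ✗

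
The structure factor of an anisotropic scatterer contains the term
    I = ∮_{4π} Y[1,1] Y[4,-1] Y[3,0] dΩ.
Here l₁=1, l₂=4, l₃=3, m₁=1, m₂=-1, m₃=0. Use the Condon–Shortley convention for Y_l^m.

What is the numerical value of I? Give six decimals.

-0.194664

m-sum 0 ✓  L=8 even ✓  3≤3≤5 ✓
Π(2lᵢ+1) = 3×9×7 = 189
triangle coeff Δ(1,4,3) = 1/252
Σ_t [1,1]: t=1:−1/36 = -1/36
(3j)²=4/63 [(1 4 3; 0 0 0)], sign=+1
Σ_t [0,0]: t=0:+1/72 = 1/72
(3j)²=5/126 [(1 4 3; 1 -1 0)], sign=-1
⇒ 4πI² = 10/21
I = (-1)√(10/21/(4π)) = -0.19466390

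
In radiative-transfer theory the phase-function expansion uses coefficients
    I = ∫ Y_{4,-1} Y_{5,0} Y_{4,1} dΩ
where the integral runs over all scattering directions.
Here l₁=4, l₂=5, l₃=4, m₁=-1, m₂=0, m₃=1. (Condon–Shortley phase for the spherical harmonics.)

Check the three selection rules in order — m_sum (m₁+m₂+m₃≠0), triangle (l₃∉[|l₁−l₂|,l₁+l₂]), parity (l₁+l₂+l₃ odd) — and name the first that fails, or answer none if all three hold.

parity

Σmᵢ = 0  ✓
l₃∈[|l₁−l₂|,l₁+l₂]=[1,9], have l₃=4  ✓
Σlᵢ = 13 ⇒ odd  ✗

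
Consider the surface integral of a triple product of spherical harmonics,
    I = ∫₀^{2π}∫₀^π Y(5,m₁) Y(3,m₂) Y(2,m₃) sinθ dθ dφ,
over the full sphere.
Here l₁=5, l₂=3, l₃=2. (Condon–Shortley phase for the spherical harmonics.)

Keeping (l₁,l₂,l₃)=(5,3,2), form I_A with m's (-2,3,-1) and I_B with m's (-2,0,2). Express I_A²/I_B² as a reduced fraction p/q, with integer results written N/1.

l's match ⇒ only the (l;m) 3-j factors differ between A and B.
A: triangle coeff Δ(5,3,2) = 1/2310; Σ_t [6,6]: t=6:+1/4320 = 1/4320; (3j)²=1/330 [(5 3 2; -2 3 -1)], sign=-1
B: triangle coeff Δ(5,3,2) = 1/2310; Σ_t [3,3]: t=3:−1/864 = -1/864; (3j)²=1/66 [(5 3 2; -2 0 2)], sign=-1
I_A²/I_B² = (1/330)/(1/66) = 1/5

1/5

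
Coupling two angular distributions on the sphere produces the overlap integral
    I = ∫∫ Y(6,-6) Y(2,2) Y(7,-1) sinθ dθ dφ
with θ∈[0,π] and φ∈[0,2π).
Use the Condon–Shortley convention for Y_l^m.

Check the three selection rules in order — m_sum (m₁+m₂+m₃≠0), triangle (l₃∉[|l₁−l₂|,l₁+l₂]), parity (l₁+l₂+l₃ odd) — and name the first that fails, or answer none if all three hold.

m_sum

Σmᵢ = -5  ✗
l₃∈[|l₁−l₂|,l₁+l₂]=[4,8], have l₃=7
Σlᵢ = 15 ⇒ odd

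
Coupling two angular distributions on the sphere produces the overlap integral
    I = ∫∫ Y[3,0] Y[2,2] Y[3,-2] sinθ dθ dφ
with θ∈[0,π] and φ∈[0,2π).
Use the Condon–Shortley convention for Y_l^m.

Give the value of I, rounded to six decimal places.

-0.188063

m-sum 0 ✓  L=8 even ✓  1≤3≤5 ✓
Π(2lᵢ+1) = 7×5×7 = 245
triangle coeff Δ(3,2,3) = 1/3780
Σ_t [0,2]: t=0:+1/24 t=1:−1/4 t=2:+1/24 = -1/6
(3j)²=4/105 [(3 2 3; 0 0 0)], sign=+1
Σ_t [2,2]: t=2:+1/24 = 1/24
(3j)²=1/21 [(3 2 3; 0 2 -2)], sign=-1
⇒ 4πI² = 4/9
I = (-1)√(4/9/(4π)) = -0.18806319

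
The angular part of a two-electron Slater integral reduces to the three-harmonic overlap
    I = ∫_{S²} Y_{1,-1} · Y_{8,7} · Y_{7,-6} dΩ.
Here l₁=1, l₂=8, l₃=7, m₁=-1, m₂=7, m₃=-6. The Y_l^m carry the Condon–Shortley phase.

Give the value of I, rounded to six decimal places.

Rules hold: Σm=0, L=16 even, 7≤7≤9.
N = 3·17·15 = 765
Δ = 2!·0!·14!/17! = 1/2040
Racah Σ t=1..1: t=1:−1/25401600 = -1/25401600
⇒ 3j(1 8 7; 0 0 0)² = 8/255, sgn +1
Racah Σ t=2..2: t=2:+1/12454041600 = 1/12454041600
⇒ 3j(1 8 7; -1 7 -6)² = 7/136, sgn -1
4πI² = N·(3j₀)²·(3jₘ)² = 21/17
I = -1·√(1.23529/4π) = -0.31353083

-0.313531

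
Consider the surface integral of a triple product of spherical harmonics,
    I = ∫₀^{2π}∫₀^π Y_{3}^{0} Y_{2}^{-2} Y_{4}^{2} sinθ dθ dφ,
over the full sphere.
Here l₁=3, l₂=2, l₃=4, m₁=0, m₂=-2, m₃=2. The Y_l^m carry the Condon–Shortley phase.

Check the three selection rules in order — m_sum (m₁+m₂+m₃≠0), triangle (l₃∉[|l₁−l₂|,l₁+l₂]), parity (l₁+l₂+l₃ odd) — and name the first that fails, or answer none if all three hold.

azimuthal sum: 0 − 2 + 2 = 0  ✓
1 ≤ 4 ≤ 5 (triangle on l)  ✓
L = 3 + 2 + 4 = 9 (odd)  ✗

parity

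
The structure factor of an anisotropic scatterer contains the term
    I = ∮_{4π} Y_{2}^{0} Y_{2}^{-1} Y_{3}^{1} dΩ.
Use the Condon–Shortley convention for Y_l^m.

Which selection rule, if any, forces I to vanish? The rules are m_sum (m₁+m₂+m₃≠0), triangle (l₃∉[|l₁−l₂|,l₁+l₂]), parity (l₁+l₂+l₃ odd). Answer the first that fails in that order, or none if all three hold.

azimuthal sum: 0 − 1 + 1 = 0  ✓
0 ≤ 3 ≤ 4 (triangle on l)  ✓
L = 2 + 2 + 3 = 7 (odd)  ✗

parity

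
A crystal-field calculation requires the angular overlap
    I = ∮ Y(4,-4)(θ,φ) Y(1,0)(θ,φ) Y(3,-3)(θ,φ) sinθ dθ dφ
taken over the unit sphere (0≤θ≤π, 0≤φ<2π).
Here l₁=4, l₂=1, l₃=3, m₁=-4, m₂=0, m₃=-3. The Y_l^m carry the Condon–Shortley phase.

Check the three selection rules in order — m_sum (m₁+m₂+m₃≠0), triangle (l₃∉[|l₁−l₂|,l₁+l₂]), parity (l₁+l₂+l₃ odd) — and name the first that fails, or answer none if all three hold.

m₁+m₂+m₃ = -4 + 0 − 3 = -7  ✗
triangle: |4−1|=3 ≤ l₃=3 ≤ 4+1=5
parity: l₁+l₂+l₃ = 8 is even

m_sum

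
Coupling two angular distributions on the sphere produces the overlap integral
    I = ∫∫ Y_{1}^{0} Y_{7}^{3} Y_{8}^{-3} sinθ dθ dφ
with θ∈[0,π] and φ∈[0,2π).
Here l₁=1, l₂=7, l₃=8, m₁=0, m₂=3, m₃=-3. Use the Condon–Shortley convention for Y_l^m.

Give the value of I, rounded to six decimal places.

Checks pass: Σm=0; 16 even; l₃=8∈[6,8].
(2·1+1)(2·7+1)(2·8+1) = 765
Δ: 0! 2! 14! / 17! → 1/2040
sum: t=0:+1/25401600 = 1/25401600
3j²(1 7 8; 0 0 0) = Δ·Π!·Σ² = 8/255  (sign +1)
sum: t=0:+1/87091200 = 1/87091200
3j²(1 7 8; 0 3 -3) = Δ·Π!·Σ² = 11/408  (sign -1)
combine: 4πI² = 765·8/255·11/408 = 11/17
take √, sign -1: I = -0.22691696

-0.226917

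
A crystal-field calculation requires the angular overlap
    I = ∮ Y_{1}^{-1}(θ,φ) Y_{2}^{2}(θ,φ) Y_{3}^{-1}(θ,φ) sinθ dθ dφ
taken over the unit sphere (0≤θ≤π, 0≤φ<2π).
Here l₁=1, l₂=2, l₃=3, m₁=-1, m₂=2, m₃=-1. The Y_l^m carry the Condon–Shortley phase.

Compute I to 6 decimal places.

-0.082589

Rules hold: Σm=0, L=6 even, 1≤3≤3.
N = 3·5·7 = 105
Δ = 0!·2!·4!/7! = 1/105
Racah Σ t=0..0: t=0:+1/4 = 1/4
⇒ 3j(1 2 3; 0 0 0)² = 3/35, sgn -1
Racah Σ t=0..0: t=0:+1/48 = 1/48
⇒ 3j(1 2 3; -1 2 -1)² = 1/105, sgn +1
4πI² = N·(3j₀)²·(3jₘ)² = 3/35
I = -1·√(0.0857143/4π) = -0.08258890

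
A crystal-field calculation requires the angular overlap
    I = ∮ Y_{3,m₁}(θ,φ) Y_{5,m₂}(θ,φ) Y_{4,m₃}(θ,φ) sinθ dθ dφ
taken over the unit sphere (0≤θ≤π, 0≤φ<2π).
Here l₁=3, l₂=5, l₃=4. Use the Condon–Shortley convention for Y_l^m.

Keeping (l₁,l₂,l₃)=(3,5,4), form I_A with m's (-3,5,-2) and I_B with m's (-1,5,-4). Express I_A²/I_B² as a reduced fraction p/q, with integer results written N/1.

15/28

Shared (l₁,l₂,l₃)=(3,5,4): N and (l;000)² cancel in I_A²/I_B².
A: Δ = 4!·2!·6!/13! = 1/180180; Racah Σ t=4..4: t=4:+1/34560 = 1/34560; ⇒ 3j(3 5 4; -3 5 -2)² = 5/286, sgn +1
B: Δ = 4!·2!·6!/13! = 1/180180; Racah Σ t=4..4: t=4:+1/34560 = 1/34560; ⇒ 3j(3 5 4; -1 5 -4)² = 14/429, sgn +1
I_A²/I_B² = (5/286)/(14/429) = 15/28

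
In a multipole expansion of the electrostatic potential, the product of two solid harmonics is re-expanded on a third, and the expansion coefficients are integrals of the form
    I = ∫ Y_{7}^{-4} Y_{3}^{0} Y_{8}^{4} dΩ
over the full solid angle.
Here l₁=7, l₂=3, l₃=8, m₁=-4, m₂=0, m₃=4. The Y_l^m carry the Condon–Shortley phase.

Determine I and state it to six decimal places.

-0.033430

Rules hold: Σm=0, L=18 even, 4≤8≤10.
N = 15·7·17 = 1785
Δ = 2!·12!·4!/19! = 1/5290740
Racah Σ t=0..2: t=0:+1/7257600 t=1:−1/2073600 t=2:+1/7257600 = -1/4838400
⇒ 3j(7 3 8; 0 0 0)² = 252/20995, sgn -1
Racah Σ t=0..2: t=0:+1/479001600 t=1:−1/29030400 t=2:+1/26127360 = 17/2874009600
⇒ 3j(7 3 8; -4 0 4)² = 17/25935, sgn +1
4πI² = N·(3j₀)²·(3jₘ)² = 4284/305045
I = -1·√(0.0140438/4π) = -0.03343011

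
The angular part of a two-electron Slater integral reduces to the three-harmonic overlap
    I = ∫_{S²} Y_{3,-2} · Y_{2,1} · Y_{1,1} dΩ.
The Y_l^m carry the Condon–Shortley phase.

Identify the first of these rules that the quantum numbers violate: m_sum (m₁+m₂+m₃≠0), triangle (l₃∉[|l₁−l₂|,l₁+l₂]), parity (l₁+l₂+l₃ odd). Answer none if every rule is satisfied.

m₁+m₂+m₃ = -2 + 1 + 1 = 0  ✓
triangle: |3−2|=1 ≤ l₃=1 ≤ 3+2=5  ✓
parity: l₁+l₂+l₃ = 6 is even  ✓

none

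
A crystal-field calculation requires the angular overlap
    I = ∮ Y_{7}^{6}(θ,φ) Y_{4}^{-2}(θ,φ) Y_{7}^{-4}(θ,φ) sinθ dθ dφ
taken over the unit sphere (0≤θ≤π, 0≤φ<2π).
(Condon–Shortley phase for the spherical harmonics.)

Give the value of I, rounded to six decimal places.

0.160865

m-sum 0 ✓  L=18 even ✓  3≤7≤11 ✓
Π(2lᵢ+1) = 15×9×15 = 2025
triangle coeff Δ(7,4,7) = 1/58198140
Σ_t [0,4]: t=0:+1/17418240 t=1:−1/622080 t=2:+1/230400 t=3:−1/622080 t=4:+1/17418240 = 1/806400
(3j)²=2268/230945 [(7 4 7; 0 0 0)], sign=-1
Σ_t [0,1]: t=0:+1/34836480 t=1:−1/130636800 = 11/522547200
(3j)²=1331/81396 [(7 4 7; 6 -2 -4)], sign=-1
⇒ 4πI² = 441045/1356277
I = (+1)√(441045/1356277/(4π)) = 0.16086528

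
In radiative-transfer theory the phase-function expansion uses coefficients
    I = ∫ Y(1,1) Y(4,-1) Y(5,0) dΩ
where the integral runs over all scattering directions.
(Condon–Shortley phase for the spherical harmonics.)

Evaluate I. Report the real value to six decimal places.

Checks pass: Σm=0; 10 even; l₃=5∈[3,5].
(2·1+1)(2·4+1)(2·5+1) = 297
Δ: 0! 2! 8! / 11! → 1/495
sum: t=0:+1/576 = 1/576
3j²(1 4 5; 0 0 0) = Δ·Π!·Σ² = 5/99  (sign -1)
sum: t=0:+1/1440 = 1/1440
3j²(1 4 5; 1 -1 0) = Δ·Π!·Σ² = 2/99  (sign -1)
combine: 4πI² = 297·5/99·2/99 = 10/33
take √, sign +1: I = 0.15528807

0.155288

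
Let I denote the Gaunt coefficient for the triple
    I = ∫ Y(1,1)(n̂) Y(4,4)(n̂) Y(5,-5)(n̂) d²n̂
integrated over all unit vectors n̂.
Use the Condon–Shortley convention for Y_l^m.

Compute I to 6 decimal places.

-0.329416

Rules hold: Σm=0, L=10 even, 3≤5≤5.
N = 3·9·11 = 297
Δ = 0!·2!·8!/11! = 1/495
Racah Σ t=0..0: t=0:+1/576 = 1/576
⇒ 3j(1 4 5; 0 0 0)² = 5/99, sgn -1
Racah Σ t=0..0: t=0:+1/80640 = 1/80640
⇒ 3j(1 4 5; 1 4 -5)² = 1/11, sgn +1
4πI² = N·(3j₀)²·(3jₘ)² = 15/11
I = -1·√(1.36364/4π) = -0.32941575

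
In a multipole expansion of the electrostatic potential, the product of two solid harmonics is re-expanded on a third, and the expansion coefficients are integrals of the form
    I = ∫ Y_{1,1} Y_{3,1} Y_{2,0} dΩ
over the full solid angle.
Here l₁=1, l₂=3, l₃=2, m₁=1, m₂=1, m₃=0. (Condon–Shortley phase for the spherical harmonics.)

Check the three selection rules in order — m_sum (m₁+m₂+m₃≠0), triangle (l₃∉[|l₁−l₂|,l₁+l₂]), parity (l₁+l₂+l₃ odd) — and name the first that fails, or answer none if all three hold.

m_sum

azimuthal sum: 1 + 1 + 0 = 2  ✗
2 ≤ 2 ≤ 4 (triangle on l)
L = 1 + 3 + 2 = 6 (even)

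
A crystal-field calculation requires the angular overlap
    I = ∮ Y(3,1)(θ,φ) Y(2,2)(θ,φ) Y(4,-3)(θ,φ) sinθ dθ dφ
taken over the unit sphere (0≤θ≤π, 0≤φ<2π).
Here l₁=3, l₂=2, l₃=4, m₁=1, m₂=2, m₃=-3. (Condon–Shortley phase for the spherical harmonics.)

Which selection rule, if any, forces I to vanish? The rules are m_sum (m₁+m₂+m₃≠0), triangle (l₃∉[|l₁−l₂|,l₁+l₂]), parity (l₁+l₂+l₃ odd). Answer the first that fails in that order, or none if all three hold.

m₁+m₂+m₃ = 1 + 2 − 3 = 0  ✓
triangle: |3−2|=1 ≤ l₃=4 ≤ 3+2=5  ✓
parity: l₁+l₂+l₃ = 9 is odd  ✗

parity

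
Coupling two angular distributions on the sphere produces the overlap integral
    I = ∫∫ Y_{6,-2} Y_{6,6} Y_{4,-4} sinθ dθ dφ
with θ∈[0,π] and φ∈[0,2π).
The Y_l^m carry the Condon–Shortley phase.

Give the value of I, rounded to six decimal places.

Checks pass: Σm=0; 16 even; l₃=4∈[0,12].
(2·6+1)(2·6+1)(2·4+1) = 1521
Δ: 8! 4! 4! / 17! → 1/15315300
sum: t=2:+1/829440 t=3:−1/25920 t=4:+1/9216 t=5:−1/25920 t=6:+1/829440 = 7/207360
3j²(6 6 4; 0 0 0) = Δ·Π!·Σ² = 28/2431  (sign +1)
sum: t=8:+1/23224320 = 1/23224320
3j²(6 6 4; -2 6 -4) = Δ·Π!·Σ² = 1/442  (sign +1)
combine: 4πI² = 1521·28/2431·1/442 = 126/3179
take √, sign +1: I = 0.05616103

0.056161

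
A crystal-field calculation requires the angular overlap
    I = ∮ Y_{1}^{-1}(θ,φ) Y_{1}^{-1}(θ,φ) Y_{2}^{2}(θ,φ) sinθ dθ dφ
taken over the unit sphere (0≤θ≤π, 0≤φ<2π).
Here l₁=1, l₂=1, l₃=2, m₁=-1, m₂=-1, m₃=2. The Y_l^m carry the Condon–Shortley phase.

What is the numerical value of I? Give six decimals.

Checks pass: Σm=0; 4 even; l₃=2∈[0,2].
(2·1+1)(2·1+1)(2·2+1) = 45
Δ: 0! 2! 2! / 5! → 1/30
sum: t=0:+1/1 = 1/1
3j²(1 1 2; 0 0 0) = Δ·Π!·Σ² = 2/15  (sign +1)
sum: t=0:+1/4 = 1/4
3j²(1 1 2; -1 -1 2) = Δ·Π!·Σ² = 1/5  (sign +1)
combine: 4πI² = 45·2/15·1/5 = 6/5
take √, sign +1: I = 0.30901936

0.309019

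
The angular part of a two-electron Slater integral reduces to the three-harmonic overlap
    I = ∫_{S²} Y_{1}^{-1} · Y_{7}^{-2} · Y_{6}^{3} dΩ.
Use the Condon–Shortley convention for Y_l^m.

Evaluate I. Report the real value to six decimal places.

0.110647

Checks pass: Σm=0; 14 even; l₃=6∈[6,8].
(2·1+1)(2·7+1)(2·6+1) = 585
Δ: 2! 0! 12! / 15! → 1/1365
sum: t=1:−1/518400 = -1/518400
3j²(1 7 6; 0 0 0) = Δ·Π!·Σ² = 7/195  (sign -1)
sum: t=2:+1/4354560 = 1/4354560
3j²(1 7 6; -1 -2 3) = Δ·Π!·Σ² = 2/273  (sign -1)
combine: 4πI² = 585·7/195·2/273 = 2/13
take √, sign +1: I = 0.11064668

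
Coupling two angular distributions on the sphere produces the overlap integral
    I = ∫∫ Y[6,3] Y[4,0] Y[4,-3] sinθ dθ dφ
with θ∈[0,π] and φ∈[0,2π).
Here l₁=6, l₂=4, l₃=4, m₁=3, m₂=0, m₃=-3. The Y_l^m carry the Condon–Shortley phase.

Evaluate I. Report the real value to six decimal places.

m-sum 0 ✓  L=14 even ✓  2≤4≤10 ✓
Π(2lᵢ+1) = 13×9×9 = 1053
triangle coeff Δ(6,4,4) = 1/1261260
Σ_t [2,4]: t=2:+1/4608 t=3:−1/1296 t=4:+1/4608 = -7/20736
(3j)²=20/1287 [(6 4 4; 0 0 0)], sign=-1
Σ_t [2,3]: t=2:+1/11520 t=3:−1/25920 = 1/20736
(3j)²=5/429 [(6 4 4; 3 0 -3)], sign=-1
⇒ 4πI² = 300/1573
I = (+1)√(300/1573/(4π)) = 0.12319450

0.123195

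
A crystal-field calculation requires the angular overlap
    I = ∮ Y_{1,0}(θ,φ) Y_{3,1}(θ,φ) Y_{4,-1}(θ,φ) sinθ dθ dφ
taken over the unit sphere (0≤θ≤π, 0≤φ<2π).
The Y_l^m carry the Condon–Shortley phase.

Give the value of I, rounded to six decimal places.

-0.238414

m-sum 0 ✓  L=8 even ✓  2≤4≤4 ✓
Π(2lᵢ+1) = 3×7×9 = 189
triangle coeff Δ(1,3,4) = 1/252
Σ_t [0,0]: t=0:+1/36 = 1/36
(3j)²=4/63 [(1 3 4; 0 0 0)], sign=+1
Σ_t [0,0]: t=0:+1/48 = 1/48
(3j)²=5/84 [(1 3 4; 0 1 -1)], sign=-1
⇒ 4πI² = 5/7
I = (-1)√(5/7/(4π)) = -0.23841361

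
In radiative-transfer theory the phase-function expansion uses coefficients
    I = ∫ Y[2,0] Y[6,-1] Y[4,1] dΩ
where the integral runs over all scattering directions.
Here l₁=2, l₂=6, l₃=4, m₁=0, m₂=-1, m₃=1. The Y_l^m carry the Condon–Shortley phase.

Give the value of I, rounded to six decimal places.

-0.230476

m-sum 0 ✓  L=12 even ✓  4≤4≤8 ✓
Π(2lᵢ+1) = 5×13×9 = 585
triangle coeff Δ(2,6,4) = 1/6435
Σ_t [2,2]: t=2:+1/2304 = 1/2304
(3j)²=5/143 [(2 6 4; 0 0 0)], sign=+1
Σ_t [2,2]: t=2:+1/2880 = 1/2880
(3j)²=14/429 [(2 6 4; 0 -1 1)], sign=-1
⇒ 4πI² = 1050/1573
I = (-1)√(1050/1573/(4π)) = -0.23047581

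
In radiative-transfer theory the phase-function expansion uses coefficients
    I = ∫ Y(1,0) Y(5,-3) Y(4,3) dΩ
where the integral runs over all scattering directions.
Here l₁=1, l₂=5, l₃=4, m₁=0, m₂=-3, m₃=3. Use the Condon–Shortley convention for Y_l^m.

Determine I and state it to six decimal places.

-0.196426

Rules hold: Σm=0, L=10 even, 4≤4≤6.
N = 3·11·9 = 297
Δ = 2!·0!·8!/11! = 1/495
Racah Σ t=1..1: t=1:−1/576 = -1/576
⇒ 3j(1 5 4; 0 0 0)² = 5/99, sgn -1
Racah Σ t=1..1: t=1:−1/5040 = -1/5040
⇒ 3j(1 5 4; 0 -3 3)² = 16/495, sgn +1
4πI² = N·(3j₀)²·(3jₘ)² = 16/33
I = -1·√(0.484848/4π) = -0.19642560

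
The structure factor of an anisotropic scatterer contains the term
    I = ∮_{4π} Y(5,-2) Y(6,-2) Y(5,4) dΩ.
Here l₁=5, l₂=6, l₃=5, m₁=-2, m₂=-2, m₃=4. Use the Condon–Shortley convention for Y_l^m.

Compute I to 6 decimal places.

0.108910

Checks pass: Σm=0; 16 even; l₃=5∈[1,11].
(2·5+1)(2·6+1)(2·5+1) = 1573
Δ: 6! 4! 6! / 17! → 1/28588560
sum: t=1:−1/345600 t=2:+1/13824 t=3:−1/5184 t=4:+1/13824 t=5:−1/345600 = -7/129600
3j²(5 6 5; 0 0 0) = Δ·Π!·Σ² = 80/7293  (sign +1)
sum: t=3:−1/103680 t=4:+1/207360 = -1/207360
3j²(5 6 5; -2 -2 4) = Δ·Π!·Σ² = 21/2431  (sign +1)
combine: 4πI² = 1573·80/7293·21/2431 = 560/3757
take √, sign +1: I = 0.10891018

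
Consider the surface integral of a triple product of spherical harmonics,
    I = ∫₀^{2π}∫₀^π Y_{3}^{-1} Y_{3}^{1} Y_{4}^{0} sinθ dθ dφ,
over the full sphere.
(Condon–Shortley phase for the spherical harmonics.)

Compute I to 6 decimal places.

-0.025645

m-sum 0 ✓  L=10 even ✓  0≤4≤6 ✓
Π(2lᵢ+1) = 7×7×9 = 441
triangle coeff Δ(3,3,4) = 1/34650
Σ_t [0,2]: t=0:+1/72 t=1:−1/16 t=2:+1/72 = -5/144
(3j)²=2/77 [(3 3 4; 0 0 0)], sign=-1
Σ_t [0,2]: t=0:+1/1152 t=1:−1/36 t=2:+1/32 = 5/1152
(3j)²=1/1386 [(3 3 4; -1 1 0)], sign=+1
⇒ 4πI² = 1/121
I = (-1)√(1/121/(4π)) = -0.02564498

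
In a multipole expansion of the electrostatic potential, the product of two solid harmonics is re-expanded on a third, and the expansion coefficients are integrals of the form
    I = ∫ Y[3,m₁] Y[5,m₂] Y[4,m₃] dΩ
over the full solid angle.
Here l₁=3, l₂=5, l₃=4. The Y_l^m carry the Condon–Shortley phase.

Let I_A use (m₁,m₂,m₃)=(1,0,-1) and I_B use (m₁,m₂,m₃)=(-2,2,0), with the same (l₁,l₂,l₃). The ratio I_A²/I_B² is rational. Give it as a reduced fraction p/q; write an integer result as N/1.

Same 3,5,4: normalisation and zero-m 3j drop out of the ratio.
A: Δ: 4! 2! 6! / 13! → 1/180180; sum: t=0:+1/5760 t=1:−1/288 t=2:+1/288 = 1/5760; 3j²(3 5 4; 1 0 -1) = Δ·Π!·Σ² = 1/12012  (sign -1)
B: Δ: 4! 2! 6! / 13! → 1/180180; sum: t=3:−1/576 t=4:+1/864 = -1/1728; 3j²(3 5 4; -2 2 0) = Δ·Π!·Σ² = 5/1287  (sign -1)
I_A²/I_B² = (1/12012)/(5/1287) = 3/140

3/140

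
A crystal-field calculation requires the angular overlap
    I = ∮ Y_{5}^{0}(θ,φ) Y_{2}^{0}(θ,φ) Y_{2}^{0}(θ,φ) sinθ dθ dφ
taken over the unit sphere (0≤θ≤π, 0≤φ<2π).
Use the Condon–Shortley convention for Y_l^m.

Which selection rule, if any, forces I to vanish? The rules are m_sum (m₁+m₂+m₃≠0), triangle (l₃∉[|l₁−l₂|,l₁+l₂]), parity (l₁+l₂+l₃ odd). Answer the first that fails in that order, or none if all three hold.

triangle

azimuthal sum: 0 + 0 + 0 = 0  ✓
3 ≤ 2 ≤ 7 (triangle on l)  ✗
L = 5 + 2 + 2 = 9 (odd)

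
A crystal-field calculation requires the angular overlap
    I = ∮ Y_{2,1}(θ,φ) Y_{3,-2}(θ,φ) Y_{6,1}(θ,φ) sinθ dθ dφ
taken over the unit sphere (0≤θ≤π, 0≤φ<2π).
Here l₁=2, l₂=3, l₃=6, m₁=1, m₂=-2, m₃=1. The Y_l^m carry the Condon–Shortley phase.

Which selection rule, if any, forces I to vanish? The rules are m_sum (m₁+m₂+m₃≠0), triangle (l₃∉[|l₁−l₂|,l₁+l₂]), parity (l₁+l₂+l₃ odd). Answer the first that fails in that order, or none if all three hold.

azimuthal sum: 1 − 2 + 1 = 0  ✓
1 ≤ 6 ≤ 5 (triangle on l)  ✗
L = 2 + 3 + 6 = 11 (odd)

triangle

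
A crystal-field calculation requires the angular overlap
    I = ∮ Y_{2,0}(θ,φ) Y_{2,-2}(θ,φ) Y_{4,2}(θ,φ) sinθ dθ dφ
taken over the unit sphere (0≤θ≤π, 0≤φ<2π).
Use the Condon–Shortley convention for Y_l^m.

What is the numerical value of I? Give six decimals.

0.156078

Rules hold: Σm=0, L=8 even, 0≤4≤4.
N = 5·5·9 = 225
Δ = 0!·4!·4!/9! = 1/630
Racah Σ t=0..0: t=0:+1/16 = 1/16
⇒ 3j(2 2 4; 0 0 0)² = 2/35, sgn +1
Racah Σ t=0..0: t=0:+1/96 = 1/96
⇒ 3j(2 2 4; 0 -2 2)² = 1/42, sgn +1
4πI² = N·(3j₀)²·(3jₘ)² = 15/49
I = +1·√(0.306122/4π) = 0.15607835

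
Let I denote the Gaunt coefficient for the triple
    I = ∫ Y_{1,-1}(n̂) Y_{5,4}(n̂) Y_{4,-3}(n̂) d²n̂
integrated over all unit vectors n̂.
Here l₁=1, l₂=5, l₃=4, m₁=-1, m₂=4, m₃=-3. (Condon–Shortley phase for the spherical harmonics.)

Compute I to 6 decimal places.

Checks pass: Σm=0; 10 even; l₃=4∈[4,6].
(2·1+1)(2·5+1)(2·4+1) = 297
Δ: 2! 0! 8! / 11! → 1/495
sum: t=1:−1/576 = -1/576
3j²(1 5 4; 0 0 0) = Δ·Π!·Σ² = 5/99  (sign -1)
sum: t=2:+1/10080 = 1/10080
3j²(1 5 4; -1 4 -3) = Δ·Π!·Σ² = 4/55  (sign -1)
combine: 4πI² = 297·5/99·4/55 = 12/11
take √, sign +1: I = 0.29463840

0.294638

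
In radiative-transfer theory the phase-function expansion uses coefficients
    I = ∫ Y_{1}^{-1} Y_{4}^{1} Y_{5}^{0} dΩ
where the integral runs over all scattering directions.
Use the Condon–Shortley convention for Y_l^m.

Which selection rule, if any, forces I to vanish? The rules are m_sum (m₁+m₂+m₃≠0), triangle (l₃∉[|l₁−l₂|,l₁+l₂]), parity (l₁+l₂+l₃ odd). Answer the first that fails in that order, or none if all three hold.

m₁+m₂+m₃ = -1 + 1 + 0 = 0  ✓
triangle: |1−4|=3 ≤ l₃=5 ≤ 1+4=5  ✓
parity: l₁+l₂+l₃ = 10 is even  ✓

none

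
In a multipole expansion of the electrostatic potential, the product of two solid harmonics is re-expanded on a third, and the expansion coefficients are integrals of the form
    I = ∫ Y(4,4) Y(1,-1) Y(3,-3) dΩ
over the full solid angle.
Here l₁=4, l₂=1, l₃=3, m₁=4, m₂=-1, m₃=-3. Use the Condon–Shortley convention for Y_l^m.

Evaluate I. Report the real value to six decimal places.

0.325735

Checks pass: Σm=0; 8 even; l₃=3∈[3,5].
(2·4+1)(2·1+1)(2·3+1) = 189
Δ: 2! 6! 0! / 9! → 1/252
sum: t=1:−1/36 = -1/36
3j²(4 1 3; 0 0 0) = Δ·Π!·Σ² = 4/63  (sign +1)
sum: t=0:+1/1440 = 1/1440
3j²(4 1 3; 4 -1 -3) = Δ·Π!·Σ² = 1/9  (sign +1)
combine: 4πI² = 189·4/63·1/9 = 4/3
take √, sign +1: I = 0.32573501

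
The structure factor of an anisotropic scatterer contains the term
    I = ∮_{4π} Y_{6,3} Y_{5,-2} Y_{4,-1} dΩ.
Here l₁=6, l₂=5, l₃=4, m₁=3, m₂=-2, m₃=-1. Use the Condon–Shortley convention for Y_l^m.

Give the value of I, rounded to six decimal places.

Σlᵢ=15 odd — θ-integrand is odd under cosθ→−cosθ; I=0

0.000000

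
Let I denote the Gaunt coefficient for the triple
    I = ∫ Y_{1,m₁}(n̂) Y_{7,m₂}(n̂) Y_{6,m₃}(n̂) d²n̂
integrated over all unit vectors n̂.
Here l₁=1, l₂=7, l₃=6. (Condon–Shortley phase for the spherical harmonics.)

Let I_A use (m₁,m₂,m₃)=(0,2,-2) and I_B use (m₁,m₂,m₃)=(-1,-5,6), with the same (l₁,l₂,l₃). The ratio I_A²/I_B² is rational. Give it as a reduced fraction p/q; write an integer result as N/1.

Same 1,7,6: normalisation and zero-m 3j drop out of the ratio.
A: Δ: 2! 0! 12! / 15! → 1/1365; sum: t=1:−1/967680 = -1/967680; 3j²(1 7 6; 0 2 -2) = Δ·Π!·Σ² = 3/91  (sign -1)
B: Δ: 2! 0! 12! / 15! → 1/1365; sum: t=2:+1/958003200 = 1/958003200; 3j²(1 7 6; -1 -5 6) = Δ·Π!·Σ² = 1/1365  (sign +1)
I_A²/I_B² = (3/91)/(1/1365) = 45/1

45/1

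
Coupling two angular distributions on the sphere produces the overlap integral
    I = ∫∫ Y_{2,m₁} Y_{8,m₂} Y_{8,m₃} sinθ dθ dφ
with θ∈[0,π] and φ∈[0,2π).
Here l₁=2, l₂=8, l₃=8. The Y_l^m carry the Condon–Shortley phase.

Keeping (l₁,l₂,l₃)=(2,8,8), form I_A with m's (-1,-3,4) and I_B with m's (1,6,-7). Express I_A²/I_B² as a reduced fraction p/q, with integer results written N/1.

98/169

l's match ⇒ only the (l;m) 3-j factors differ between A and B.
A: triangle coeff Δ(2,8,8) = 1/348840; Σ_t [1,2]: t=1:−1/174182400 t=2:+1/479001600 = -1/273715200; (3j)²=49/3876 [(2 8 8; -1 -3 4)], sign=-1
B: triangle coeff Δ(2,8,8) = 1/348840; Σ_t [0,1]: t=0:+1/174356582400 t=1:−1/12454041600 = -1/13412044800; (3j)²=169/7752 [(2 8 8; 1 6 -7)], sign=+1
I_A²/I_B² = (49/3876)/(169/7752) = 98/169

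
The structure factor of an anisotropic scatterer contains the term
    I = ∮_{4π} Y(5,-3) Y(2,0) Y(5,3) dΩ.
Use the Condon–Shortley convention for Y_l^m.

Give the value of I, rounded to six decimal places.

-0.016174

Checks pass: Σm=0; 12 even; l₃=5∈[3,7].
(2·5+1)(2·2+1)(2·5+1) = 605
Δ: 2! 8! 2! / 13! → 1/38610
sum: t=0:+1/2880 t=1:−1/576 t=2:+1/2880 = -1/960
3j²(5 2 5; 0 0 0) = Δ·Π!·Σ² = 10/429  (sign +1)
sum: t=0:+1/161280 t=1:−1/5040 t=2:+1/5760 = -1/53760
3j²(5 2 5; -3 0 3) = Δ·Π!·Σ² = 1/4290  (sign -1)
combine: 4πI² = 605·10/429·1/4290 = 5/1521
take √, sign -1: I = -0.01617393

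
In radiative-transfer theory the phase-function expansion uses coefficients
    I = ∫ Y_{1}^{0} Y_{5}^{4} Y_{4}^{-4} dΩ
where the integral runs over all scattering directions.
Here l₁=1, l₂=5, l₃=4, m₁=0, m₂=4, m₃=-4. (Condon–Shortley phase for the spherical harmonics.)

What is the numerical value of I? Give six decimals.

Rules hold: Σm=0, L=10 even, 4≤4≤6.
N = 3·11·9 = 297
Δ = 2!·0!·8!/11! = 1/495
Racah Σ t=1..1: t=1:−1/576 = -1/576
⇒ 3j(1 5 4; 0 0 0)² = 5/99, sgn -1
Racah Σ t=1..1: t=1:−1/40320 = -1/40320
⇒ 3j(1 5 4; 0 4 -4)² = 1/55, sgn -1
4πI² = N·(3j₀)²·(3jₘ)² = 3/11
I = +1·√(0.272727/4π) = 0.14731920

0.147319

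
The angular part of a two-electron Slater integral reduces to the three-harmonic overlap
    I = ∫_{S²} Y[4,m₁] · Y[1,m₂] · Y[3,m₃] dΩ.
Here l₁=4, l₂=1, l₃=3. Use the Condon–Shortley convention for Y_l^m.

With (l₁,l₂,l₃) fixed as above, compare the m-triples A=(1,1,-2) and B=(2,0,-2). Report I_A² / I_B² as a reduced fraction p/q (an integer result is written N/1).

Same 4,1,3: normalisation and zero-m 3j drop out of the ratio.
A: Δ: 2! 6! 0! / 9! → 1/252; sum: t=2:+1/240 = 1/240; 3j²(4 1 3; 1 1 -2) = Δ·Π!·Σ² = 1/84  (sign -1)
B: Δ: 2! 6! 0! / 9! → 1/252; sum: t=1:−1/120 = -1/120; 3j²(4 1 3; 2 0 -2) = Δ·Π!·Σ² = 1/21  (sign +1)
I_A²/I_B² = (1/84)/(1/21) = 1/4

1/4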